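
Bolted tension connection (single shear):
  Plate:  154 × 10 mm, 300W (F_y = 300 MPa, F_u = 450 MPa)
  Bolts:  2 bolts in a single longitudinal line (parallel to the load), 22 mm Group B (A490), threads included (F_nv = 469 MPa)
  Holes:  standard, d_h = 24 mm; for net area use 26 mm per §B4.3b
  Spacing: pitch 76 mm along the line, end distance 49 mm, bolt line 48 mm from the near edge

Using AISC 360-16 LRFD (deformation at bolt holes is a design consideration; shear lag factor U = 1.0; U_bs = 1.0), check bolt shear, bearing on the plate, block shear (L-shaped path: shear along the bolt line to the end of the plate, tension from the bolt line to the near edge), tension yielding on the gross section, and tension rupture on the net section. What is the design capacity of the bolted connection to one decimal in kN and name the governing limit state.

Bolt shear: A_b = π(22)²/4 = 380.13 mm². φR_n = 0.75 × 469 × 380.13 × 2 × 1 = 267.4 kN.
Bearing (10 mm plate, F_u = 450 MPa): end bolts L_c = 49 − 24/2 = 37, R_n = min(1.2×37×10×450, 2.4×22×10×450) = 199.8 kN/bolt; interior L_c = 76 − 24 = 52, R_n = 237.6 kN/bolt. φR_n = 0.75 × (1×199.8 + 1×237.6) = 328.1 kN.
Block shear: shear path 1×[49+1×76] = 1×125 mm, A_gv = 1250, A_nv = 1×(125 − 1.5×26)×10 = 860 mm²; tension to near edge: (48 − 0.5×26)×10 = 350 mm². R_n = min(0.6×450×860, 0.6×300×1250) + 1.0×450×350 = min(232.2, 225) + 157.5 = 382.5 kN. φR_n = 0.75 × 382.5 = 286.9 kN.
Tension yield (gross): A_g = 154×10 = 1540 mm². φR_n = 0.90 × 300 × 1540 = 415.8 kN.
Tension rupture (net): A_n = (154 − 1×26)×10 = 1280 mm² (U = 1.0, A_e = A_n). φR_n = 0.75 × 450 × 1280 = 432.0 kN.
Governing: min(267.4, 328.1, 286.9, 415.8, 432.0) = 267.4 kN → bolt shear.

267.4 kN (bolt shear governs)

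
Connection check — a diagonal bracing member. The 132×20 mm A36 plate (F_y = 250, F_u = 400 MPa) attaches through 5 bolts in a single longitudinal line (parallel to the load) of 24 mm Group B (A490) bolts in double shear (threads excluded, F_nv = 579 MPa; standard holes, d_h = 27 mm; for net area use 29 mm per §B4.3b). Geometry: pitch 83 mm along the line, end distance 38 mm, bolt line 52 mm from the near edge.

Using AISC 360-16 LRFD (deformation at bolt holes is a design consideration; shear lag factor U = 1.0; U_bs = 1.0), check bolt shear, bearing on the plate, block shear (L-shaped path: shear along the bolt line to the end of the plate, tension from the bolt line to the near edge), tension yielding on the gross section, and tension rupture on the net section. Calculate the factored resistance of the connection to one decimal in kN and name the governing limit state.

Bolt shear: A_b = π(24)²/4 = 452.39 mm². φR_n = 0.75 × 579 × 452.39 × 5 × 2 = 1964.5 kN.
Bearing (20 mm plate, F_u = 400 MPa): end bolts L_c = 38 − 27/2 = 24.5, R_n = min(1.2×24.5×20×400, 2.4×24×20×400) = 235.2 kN/bolt; interior L_c = 83 − 27 = 56, R_n = 460.8 kN/bolt. φR_n = 0.75 × (1×235.2 + 4×460.8) = 1558.8 kN.
Block shear: shear path 1×[38+4×83] = 1×370 mm, A_gv = 7400, A_nv = 1×(370 − 4.5×29)×20 = 4790 mm²; tension to near edge: (52 − 0.5×29)×20 = 750 mm². R_n = min(0.6×400×4790, 0.6×250×7400) + 1.0×400×750 = min(1149.6, 1110) + 300 = 1410 kN. φR_n = 0.75 × 1410 = 1057.5 kN.
Tension yield (gross): A_g = 132×20 = 2640 mm². φR_n = 0.90 × 250 × 2640 = 594.0 kN.
Tension rupture (net): A_n = (132 − 1×29)×20 = 2060 mm² (U = 1.0, A_e = A_n). φR_n = 0.75 × 400 × 2060 = 618.0 kN.
Governing: min(1964.5, 1558.8, 1057.5, 594.0, 618.0) = 594.0 kN → gross-section yield.

594.0 kN (gross-section yield governs)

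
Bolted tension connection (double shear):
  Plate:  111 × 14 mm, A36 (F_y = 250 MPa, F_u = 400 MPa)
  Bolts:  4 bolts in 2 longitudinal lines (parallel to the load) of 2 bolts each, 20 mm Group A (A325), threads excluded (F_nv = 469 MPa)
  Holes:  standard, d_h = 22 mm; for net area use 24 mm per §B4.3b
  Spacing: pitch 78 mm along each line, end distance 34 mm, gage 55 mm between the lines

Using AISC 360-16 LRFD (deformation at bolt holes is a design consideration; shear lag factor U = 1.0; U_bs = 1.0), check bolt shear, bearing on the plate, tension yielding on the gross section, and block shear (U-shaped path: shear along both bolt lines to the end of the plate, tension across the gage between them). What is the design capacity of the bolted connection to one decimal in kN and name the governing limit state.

349.7 kN (gross-section yield governs)

Bolt shear: A_b = π(20)²/4 = 314.16 mm². φR_n = 0.75 × 469 × 314.16 × 4 × 2 = 884.0 kN.
Bearing (14 mm plate, F_u = 400 MPa): end bolts L_c = 34 − 22/2 = 23, R_n = min(1.2×23×14×400, 2.4×20×14×400) = 154.56 kN/bolt; interior L_c = 78 − 22 = 56, R_n = 268.8 kN/bolt. φR_n = 0.75 × (2×154.56 + 2×268.8) = 635.0 kN.
Tension yield (gross): A_g = 111×14 = 1554 mm². φR_n = 0.90 × 250 × 1554 = 349.7 kN.
Block shear: shear path 2×[34+1×78] = 2×112 mm, A_gv = 3136, A_nv = 2×(112 − 1.5×24)×14 = 2128 mm²; tension across gage: (55 − 1×24)×14 = 434 mm². R_n = min(0.6×400×2128, 0.6×250×3136) + 1.0×400×434 = min(510.72, 470.4) + 173.6 = 644 kN. φR_n = 0.75 × 644 = 483.0 kN.
Governing: min(884.0, 635.0, 349.7, 483.0) = 349.7 kN → gross-section yield.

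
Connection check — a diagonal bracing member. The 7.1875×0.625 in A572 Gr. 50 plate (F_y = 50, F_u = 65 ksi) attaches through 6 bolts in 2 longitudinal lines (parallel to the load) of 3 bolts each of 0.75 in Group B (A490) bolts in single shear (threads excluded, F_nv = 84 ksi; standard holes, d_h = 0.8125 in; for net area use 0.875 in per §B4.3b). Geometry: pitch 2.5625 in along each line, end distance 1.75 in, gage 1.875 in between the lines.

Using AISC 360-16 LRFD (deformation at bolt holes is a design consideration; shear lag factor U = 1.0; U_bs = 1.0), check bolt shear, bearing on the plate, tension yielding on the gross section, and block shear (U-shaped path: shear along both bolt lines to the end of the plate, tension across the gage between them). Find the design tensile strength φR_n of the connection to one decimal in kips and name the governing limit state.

Bolt shear: A_b = π(0.75)²/4 = 0.44179 in². φR_n = 0.75 × 84 × 0.44179 × 6 × 1 = 167.0 kips.
Bearing (0.625 in plate, F_u = 65 ksi): end bolts L_c = 1.75 − 0.8125/2 = 1.34375, R_n = min(1.2×1.34375×0.625×65, 2.4×0.75×0.625×65) = 65.508 kips/bolt; interior L_c = 2.5625 − 0.8125 = 1.75, R_n = 73.125 kips/bolt. φR_n = 0.75 × (2×65.508 + 4×73.125) = 317.6 kips.
Tension yield (gross): A_g = 7.1875×0.625 = 4.4922 in². φR_n = 0.90 × 50 × 4.4922 = 202.1 kips.
Block shear: shear path 2×[1.75+2×2.5625] = 2×6.875 in, A_gv = 8.5938, A_nv = 2×(6.875 − 2.5×0.875)×0.625 = 5.8594 in²; tension across gage: (1.875 − 1×0.875)×0.625 = 0.625 in². R_n = min(0.6×65×5.8594, 0.6×50×8.5938) + 1.0×65×0.625 = min(228.52, 257.81) + 40.625 = 269.15 kips. φR_n = 0.75 × 269.15 = 201.9 kips.
Governing: min(167.0, 317.6, 202.1, 201.9) = 167.0 kips → bolt shear.

167.0 kips (bolt shear governs)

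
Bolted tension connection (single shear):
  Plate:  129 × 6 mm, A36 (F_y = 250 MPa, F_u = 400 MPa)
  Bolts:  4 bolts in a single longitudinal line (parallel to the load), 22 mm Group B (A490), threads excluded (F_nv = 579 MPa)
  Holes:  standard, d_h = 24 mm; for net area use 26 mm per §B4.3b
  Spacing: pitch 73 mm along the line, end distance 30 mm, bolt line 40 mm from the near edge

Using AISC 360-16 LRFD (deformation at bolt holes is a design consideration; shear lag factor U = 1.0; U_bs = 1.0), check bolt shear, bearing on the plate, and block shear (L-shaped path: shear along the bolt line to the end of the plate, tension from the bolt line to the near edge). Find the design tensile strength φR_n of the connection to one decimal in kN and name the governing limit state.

216.7 kN (block shear governs)

Bolt shear: A_b = π(22)²/4 = 380.13 mm². φR_n = 0.75 × 579 × 380.13 × 4 × 1 = 660.3 kN.
Bearing (6 mm plate, F_u = 400 MPa): end bolts L_c = 30 − 24/2 = 18, R_n = min(1.2×18×6×400, 2.4×22×6×400) = 51.84 kN/bolt; interior L_c = 73 − 24 = 49, R_n = 126.72 kN/bolt. φR_n = 0.75 × (1×51.84 + 3×126.72) = 324.0 kN.
Block shear: shear path 1×[30+3×73] = 1×249 mm, A_gv = 1494, A_nv = 1×(249 − 3.5×26)×6 = 948 mm²; tension to near edge: (40 − 0.5×26)×6 = 162 mm². R_n = min(0.6×400×948, 0.6×250×1494) + 1.0×400×162 = min(227.52, 224.1) + 64.8 = 288.9 kN. φR_n = 0.75 × 288.9 = 216.7 kN.
Governing: min(660.3, 324.0, 216.7) = 216.7 kN → block shear.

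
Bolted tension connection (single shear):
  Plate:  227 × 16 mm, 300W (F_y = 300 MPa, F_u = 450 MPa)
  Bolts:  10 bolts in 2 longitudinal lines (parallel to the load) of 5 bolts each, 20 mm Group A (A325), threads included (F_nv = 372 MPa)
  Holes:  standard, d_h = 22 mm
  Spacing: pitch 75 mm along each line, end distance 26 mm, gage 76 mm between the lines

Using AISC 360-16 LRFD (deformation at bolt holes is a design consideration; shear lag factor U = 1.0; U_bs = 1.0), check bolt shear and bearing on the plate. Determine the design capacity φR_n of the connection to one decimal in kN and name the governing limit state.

876.5 kN (bolt shear governs)

Bolt shear: A_b = π(20)²/4 = 314.16 mm². φR_n = 0.75 × 372 × 314.16 × 10 × 1 = 876.5 kN.
Bearing (16 mm plate, F_u = 450 MPa): end bolts L_c = 26 − 22/2 = 15, R_n = min(1.2×15×16×450, 2.4×20×16×450) = 129.6 kN/bolt; interior L_c = 75 − 22 = 53, R_n = 345.6 kN/bolt. φR_n = 0.75 × (2×129.6 + 8×345.6) = 2268.0 kN.
Governing: min(876.5, 2268.0) = 876.5 kN → bolt shear.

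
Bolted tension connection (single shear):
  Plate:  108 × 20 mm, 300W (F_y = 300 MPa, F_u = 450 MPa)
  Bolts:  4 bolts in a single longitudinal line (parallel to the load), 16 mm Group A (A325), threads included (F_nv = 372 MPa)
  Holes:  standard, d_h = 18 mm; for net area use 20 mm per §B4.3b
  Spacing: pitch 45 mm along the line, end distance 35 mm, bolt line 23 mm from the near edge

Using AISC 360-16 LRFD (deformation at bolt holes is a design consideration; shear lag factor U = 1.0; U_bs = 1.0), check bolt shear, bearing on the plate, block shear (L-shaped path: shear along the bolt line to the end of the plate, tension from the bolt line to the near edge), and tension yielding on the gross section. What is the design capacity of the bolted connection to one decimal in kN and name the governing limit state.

224.4 kN (bolt shear governs)

Bolt shear: A_b = π(16)²/4 = 201.06 mm². φR_n = 0.75 × 372 × 201.06 × 4 × 1 = 224.4 kN.
Bearing (20 mm plate, F_u = 450 MPa): end bolts L_c = 35 − 18/2 = 26, R_n = min(1.2×26×20×450, 2.4×16×20×450) = 280.8 kN/bolt; interior L_c = 45 − 18 = 27, R_n = 291.6 kN/bolt. φR_n = 0.75 × (1×280.8 + 3×291.6) = 866.7 kN.
Block shear: shear path 1×[35+3×45] = 1×170 mm, A_gv = 3400, A_nv = 1×(170 − 3.5×20)×20 = 2000 mm²; tension to near edge: (23 − 0.5×20)×20 = 260 mm². R_n = min(0.6×450×2000, 0.6×300×3400) + 1.0×450×260 = min(540, 612) + 117 = 657 kN. φR_n = 0.75 × 657 = 492.8 kN.
Tension yield (gross): A_g = 108×20 = 2160 mm². φR_n = 0.90 × 300 × 2160 = 583.2 kN.
Governing: min(224.4, 866.7, 492.8, 583.2) = 224.4 kN → bolt shear.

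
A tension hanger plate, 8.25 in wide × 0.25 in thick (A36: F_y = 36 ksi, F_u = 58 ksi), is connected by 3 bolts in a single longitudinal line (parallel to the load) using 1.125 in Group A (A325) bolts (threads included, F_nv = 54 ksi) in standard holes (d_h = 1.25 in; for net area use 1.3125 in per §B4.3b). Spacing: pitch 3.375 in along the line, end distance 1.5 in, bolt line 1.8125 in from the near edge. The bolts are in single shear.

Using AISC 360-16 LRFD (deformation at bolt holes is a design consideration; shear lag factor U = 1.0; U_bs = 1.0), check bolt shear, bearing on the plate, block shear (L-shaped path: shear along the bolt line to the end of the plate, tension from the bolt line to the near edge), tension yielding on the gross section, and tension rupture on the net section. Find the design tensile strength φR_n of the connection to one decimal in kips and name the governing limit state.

Bolt shear: A_b = π(1.125)²/4 = 0.99402 in². φR_n = 0.75 × 54 × 0.99402 × 3 × 1 = 120.8 kips.
Bearing (0.25 in plate, F_u = 58 ksi): end bolts L_c = 1.5 − 1.25/2 = 0.875, R_n = min(1.2×0.875×0.25×58, 2.4×1.125×0.25×58) = 15.225 kips/bolt; interior L_c = 3.375 − 1.25 = 2.125, R_n = 36.975 kips/bolt. φR_n = 0.75 × (1×15.225 + 2×36.975) = 66.9 kips.
Block shear: shear path 1×[1.5+2×3.375] = 1×8.25 in, A_gv = 2.0625, A_nv = 1×(8.25 − 2.5×1.3125)×0.25 = 1.2422 in²; tension to near edge: (1.8125 − 0.5×1.3125)×0.25 = 0.28906 in². R_n = min(0.6×58×1.2422, 0.6×36×2.0625) + 1.0×58×0.28906 = min(43.229, 44.55) + 16.765 = 59.994 kips. φR_n = 0.75 × 59.994 = 45.0 kips.
Tension yield (gross): A_g = 8.25×0.25 = 2.0625 in². φR_n = 0.90 × 36 × 2.0625 = 66.8 kips.
Tension rupture (net): A_n = (8.25 − 1×1.3125)×0.25 = 1.7344 in² (U = 1.0, A_e = A_n). φR_n = 0.75 × 58 × 1.7344 = 75.4 kips.
Governing: min(120.8, 66.9, 45.0, 66.8, 75.4) = 45.0 kips → block shear.

45.0 kips (block shear governs)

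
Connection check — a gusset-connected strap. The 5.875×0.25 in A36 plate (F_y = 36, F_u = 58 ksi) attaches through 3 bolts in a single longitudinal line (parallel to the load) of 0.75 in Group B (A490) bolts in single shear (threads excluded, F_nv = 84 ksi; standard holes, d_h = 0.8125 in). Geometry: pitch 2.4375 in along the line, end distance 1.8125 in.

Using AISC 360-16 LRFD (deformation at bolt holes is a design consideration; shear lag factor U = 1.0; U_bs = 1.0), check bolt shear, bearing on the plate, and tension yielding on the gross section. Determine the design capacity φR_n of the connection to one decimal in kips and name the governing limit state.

Bolt shear: A_b = π(0.75)²/4 = 0.44179 in². φR_n = 0.75 × 84 × 0.44179 × 3 × 1 = 83.5 kips.
Bearing (0.25 in plate, F_u = 58 ksi): end bolts L_c = 1.8125 − 0.8125/2 = 1.40625, R_n = min(1.2×1.40625×0.25×58, 2.4×0.75×0.25×58) = 24.469 kips/bolt; interior L_c = 2.4375 − 0.8125 = 1.625, R_n = 26.1 kips/bolt. φR_n = 0.75 × (1×24.469 + 2×26.1) = 57.5 kips.
Tension yield (gross): A_g = 5.875×0.25 = 1.4688 in². φR_n = 0.90 × 36 × 1.4688 = 47.6 kips.
Governing: min(83.5, 57.5, 47.6) = 47.6 kips → gross-section yield.

47.6 kips (gross-section yield governs)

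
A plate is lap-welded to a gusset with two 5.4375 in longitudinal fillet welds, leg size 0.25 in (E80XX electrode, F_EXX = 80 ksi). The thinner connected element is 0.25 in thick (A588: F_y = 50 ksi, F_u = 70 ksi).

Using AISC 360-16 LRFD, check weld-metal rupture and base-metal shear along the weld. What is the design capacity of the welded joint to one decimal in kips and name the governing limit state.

69.2 kips (weld metal governs)

Weld metal: throat = 0.707×0.25 = 0.17675 in, L = 2×5.4375 = 10.875 in. φR_n = 0.75 × 0.6 × 80 × 0.17675 × 10.875 = 69.2 kips.
Base metal shear (0.25 in plate): yield φR_n = 1.0×0.6×50×0.25×10.875 = 81.6 kips; rupture φR_n = 0.75×0.6×70×0.25×10.875 = 85.6 kips; take 81.6 kips (yield).
Governing: min(69.2, 81.6) = 69.2 kips → weld metal.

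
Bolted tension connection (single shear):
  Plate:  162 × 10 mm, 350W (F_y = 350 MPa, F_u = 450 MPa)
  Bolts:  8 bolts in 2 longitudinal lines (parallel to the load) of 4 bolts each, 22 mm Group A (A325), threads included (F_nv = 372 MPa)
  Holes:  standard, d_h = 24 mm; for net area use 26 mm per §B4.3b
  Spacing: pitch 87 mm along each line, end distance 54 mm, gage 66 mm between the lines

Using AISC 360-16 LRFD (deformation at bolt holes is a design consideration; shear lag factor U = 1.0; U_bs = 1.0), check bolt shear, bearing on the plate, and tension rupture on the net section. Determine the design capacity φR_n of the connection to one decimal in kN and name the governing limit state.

Bolt shear: A_b = π(22)²/4 = 380.13 mm². φR_n = 0.75 × 372 × 380.13 × 8 × 1 = 848.5 kN.
Bearing (10 mm plate, F_u = 450 MPa): end bolts L_c = 54 − 24/2 = 42, R_n = min(1.2×42×10×450, 2.4×22×10×450) = 226.8 kN/bolt; interior L_c = 87 − 24 = 63, R_n = 237.6 kN/bolt. φR_n = 0.75 × (2×226.8 + 6×237.6) = 1409.4 kN.
Tension rupture (net): A_n = (162 − 2×26)×10 = 1100 mm² (U = 1.0, A_e = A_n). φR_n = 0.75 × 450 × 1100 = 371.3 kN.
Governing: min(848.5, 1409.4, 371.3) = 371.3 kN → net-section rupture.

371.3 kN (net-section rupture governs)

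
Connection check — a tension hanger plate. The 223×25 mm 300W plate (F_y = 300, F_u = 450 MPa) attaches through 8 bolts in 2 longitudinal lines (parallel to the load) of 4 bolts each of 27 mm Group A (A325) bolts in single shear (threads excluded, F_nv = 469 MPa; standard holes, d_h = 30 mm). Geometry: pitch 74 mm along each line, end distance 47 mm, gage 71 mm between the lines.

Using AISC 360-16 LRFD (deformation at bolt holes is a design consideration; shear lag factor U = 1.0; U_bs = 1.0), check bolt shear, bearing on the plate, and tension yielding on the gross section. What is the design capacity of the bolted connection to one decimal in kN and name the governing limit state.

1505.3 kN (gross-section yield governs)

Bolt shear: A_b = π(27)²/4 = 572.56 mm². φR_n = 0.75 × 469 × 572.56 × 8 × 1 = 1611.2 kN.
Bearing (25 mm plate, F_u = 450 MPa): end bolts L_c = 47 − 30/2 = 32, R_n = min(1.2×32×25×450, 2.4×27×25×450) = 432 kN/bolt; interior L_c = 74 − 30 = 44, R_n = 594 kN/bolt. φR_n = 0.75 × (2×432 + 6×594) = 3321.0 kN.
Tension yield (gross): A_g = 223×25 = 5575 mm². φR_n = 0.90 × 300 × 5575 = 1505.3 kN.
Governing: min(1611.2, 3321.0, 1505.3) = 1505.3 kN → gross-section yield.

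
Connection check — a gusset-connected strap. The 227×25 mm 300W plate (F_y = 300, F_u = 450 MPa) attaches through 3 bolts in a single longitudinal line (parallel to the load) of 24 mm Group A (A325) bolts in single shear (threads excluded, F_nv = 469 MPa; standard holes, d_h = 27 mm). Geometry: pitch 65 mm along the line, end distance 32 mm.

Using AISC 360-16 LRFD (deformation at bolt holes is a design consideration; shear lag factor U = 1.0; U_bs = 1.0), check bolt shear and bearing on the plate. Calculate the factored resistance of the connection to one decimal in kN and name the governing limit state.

477.4 kN (bolt shear governs)

Bolt shear: A_b = π(24)²/4 = 452.39 mm². φR_n = 0.75 × 469 × 452.39 × 3 × 1 = 477.4 kN.
Bearing (25 mm plate, F_u = 450 MPa): end bolts L_c = 32 − 27/2 = 18.5, R_n = min(1.2×18.5×25×450, 2.4×24×25×450) = 249.75 kN/bolt; interior L_c = 65 − 27 = 38, R_n = 513 kN/bolt. φR_n = 0.75 × (1×249.75 + 2×513) = 956.8 kN.
Governing: min(477.4, 956.8) = 477.4 kN → bolt shear.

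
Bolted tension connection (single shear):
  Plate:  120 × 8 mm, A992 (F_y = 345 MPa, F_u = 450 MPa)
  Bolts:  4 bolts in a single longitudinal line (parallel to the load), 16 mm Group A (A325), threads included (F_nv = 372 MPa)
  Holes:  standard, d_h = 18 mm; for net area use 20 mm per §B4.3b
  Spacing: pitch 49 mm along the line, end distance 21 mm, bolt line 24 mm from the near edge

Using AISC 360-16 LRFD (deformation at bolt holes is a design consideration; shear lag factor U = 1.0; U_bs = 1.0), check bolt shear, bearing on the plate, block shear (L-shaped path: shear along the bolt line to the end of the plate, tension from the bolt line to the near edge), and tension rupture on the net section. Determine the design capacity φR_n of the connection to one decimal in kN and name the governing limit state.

196.6 kN (block shear governs)

Bolt shear: A_b = π(16)²/4 = 201.06 mm². φR_n = 0.75 × 372 × 201.06 × 4 × 1 = 224.4 kN.
Bearing (8 mm plate, F_u = 450 MPa): end bolts L_c = 21 − 18/2 = 12, R_n = min(1.2×12×8×450, 2.4×16×8×450) = 51.84 kN/bolt; interior L_c = 49 − 18 = 31, R_n = 133.92 kN/bolt. φR_n = 0.75 × (1×51.84 + 3×133.92) = 340.2 kN.
Block shear: shear path 1×[21+3×49] = 1×168 mm, A_gv = 1344, A_nv = 1×(168 − 3.5×20)×8 = 784 mm²; tension to near edge: (24 − 0.5×20)×8 = 112 mm². R_n = min(0.6×450×784, 0.6×345×1344) + 1.0×450×112 = min(211.68, 278.21) + 50.4 = 262.08 kN. φR_n = 0.75 × 262.08 = 196.6 kN.
Tension rupture (net): A_n = (120 − 1×20)×8 = 800 mm² (U = 1.0, A_e = A_n). φR_n = 0.75 × 450 × 800 = 270.0 kN.
Governing: min(224.4, 340.2, 196.6, 270.0) = 196.6 kN → block shear.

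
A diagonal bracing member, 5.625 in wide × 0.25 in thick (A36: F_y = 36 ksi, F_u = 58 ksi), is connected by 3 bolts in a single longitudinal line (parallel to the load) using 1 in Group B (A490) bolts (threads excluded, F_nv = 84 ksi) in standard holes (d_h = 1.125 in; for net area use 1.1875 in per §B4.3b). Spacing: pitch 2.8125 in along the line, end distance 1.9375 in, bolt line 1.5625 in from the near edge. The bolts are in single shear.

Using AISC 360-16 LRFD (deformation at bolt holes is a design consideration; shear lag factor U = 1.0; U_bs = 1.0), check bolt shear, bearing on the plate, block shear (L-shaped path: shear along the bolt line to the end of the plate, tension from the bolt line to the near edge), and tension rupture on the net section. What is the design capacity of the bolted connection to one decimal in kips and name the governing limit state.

40.5 kips (block shear governs)

Bolt shear: A_b = π(1)²/4 = 0.7854 in². φR_n = 0.75 × 84 × 0.7854 × 3 × 1 = 148.4 kips.
Bearing (0.25 in plate, F_u = 58 ksi): end bolts L_c = 1.9375 − 1.125/2 = 1.375, R_n = min(1.2×1.375×0.25×58, 2.4×1×0.25×58) = 23.925 kips/bolt; interior L_c = 2.8125 − 1.125 = 1.6875, R_n = 29.363 kips/bolt. φR_n = 0.75 × (1×23.925 + 2×29.363) = 62.0 kips.
Block shear: shear path 1×[1.9375+2×2.8125] = 1×7.5625 in, A_gv = 1.8906, A_nv = 1×(7.5625 − 2.5×1.1875)×0.25 = 1.1484 in²; tension to near edge: (1.5625 − 0.5×1.1875)×0.25 = 0.24219 in². R_n = min(0.6×58×1.1484, 0.6×36×1.8906) + 1.0×58×0.24219 = min(39.964, 40.837) + 14.047 = 54.011 kips. φR_n = 0.75 × 54.011 = 40.5 kips.
Tension rupture (net): A_n = (5.625 − 1×1.1875)×0.25 = 1.1094 in² (U = 1.0, A_e = A_n). φR_n = 0.75 × 58 × 1.1094 = 48.3 kips.
Governing: min(148.4, 62.0, 40.5, 48.3) = 40.5 kips → block shear.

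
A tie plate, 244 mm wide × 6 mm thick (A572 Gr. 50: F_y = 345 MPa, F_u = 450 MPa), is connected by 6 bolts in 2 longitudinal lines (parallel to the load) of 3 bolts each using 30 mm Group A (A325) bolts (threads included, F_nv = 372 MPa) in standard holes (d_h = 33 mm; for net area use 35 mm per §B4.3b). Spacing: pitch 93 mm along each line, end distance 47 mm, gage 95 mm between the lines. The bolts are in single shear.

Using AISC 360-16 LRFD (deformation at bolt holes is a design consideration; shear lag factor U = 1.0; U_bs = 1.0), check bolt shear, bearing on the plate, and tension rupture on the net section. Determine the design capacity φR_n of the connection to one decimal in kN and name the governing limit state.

352.4 kN (net-section rupture governs)

Bolt shear: A_b = π(30)²/4 = 706.86 mm². φR_n = 0.75 × 372 × 706.86 × 6 × 1 = 1183.3 kN.
Bearing (6 mm plate, F_u = 450 MPa): end bolts L_c = 47 − 33/2 = 30.5, R_n = min(1.2×30.5×6×450, 2.4×30×6×450) = 98.82 kN/bolt; interior L_c = 93 − 33 = 60, R_n = 194.4 kN/bolt. φR_n = 0.75 × (2×98.82 + 4×194.4) = 731.4 kN.
Tension rupture (net): A_n = (244 − 2×35)×6 = 1044 mm² (U = 1.0, A_e = A_n). φR_n = 0.75 × 450 × 1044 = 352.4 kN.
Governing: min(1183.3, 731.4, 352.4) = 352.4 kN → net-section rupture.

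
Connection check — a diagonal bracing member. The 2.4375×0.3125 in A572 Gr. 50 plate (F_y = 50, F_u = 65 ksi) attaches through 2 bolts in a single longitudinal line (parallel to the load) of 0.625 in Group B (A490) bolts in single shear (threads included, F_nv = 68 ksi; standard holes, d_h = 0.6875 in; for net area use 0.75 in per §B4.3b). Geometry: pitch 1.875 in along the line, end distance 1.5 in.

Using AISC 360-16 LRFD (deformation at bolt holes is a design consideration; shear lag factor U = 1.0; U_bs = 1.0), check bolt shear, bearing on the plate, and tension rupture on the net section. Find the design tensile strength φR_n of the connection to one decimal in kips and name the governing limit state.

25.7 kips (net-section rupture governs)

Bolt shear: A_b = π(0.625)²/4 = 0.3068 in². φR_n = 0.75 × 68 × 0.3068 × 2 × 1 = 31.3 kips.
Bearing (0.3125 in plate, F_u = 65 ksi): end bolts L_c = 1.5 − 0.6875/2 = 1.15625, R_n = min(1.2×1.15625×0.3125×65, 2.4×0.625×0.3125×65) = 28.184 kips/bolt; interior L_c = 1.875 − 0.6875 = 1.1875, R_n = 28.945 kips/bolt. φR_n = 0.75 × (1×28.184 + 1×28.945) = 42.8 kips.
Tension rupture (net): A_n = (2.4375 − 1×0.75)×0.3125 = 0.52734 in² (U = 1.0, A_e = A_n). φR_n = 0.75 × 65 × 0.52734 = 25.7 kips.
Governing: min(31.3, 42.8, 25.7) = 25.7 kips → net-section rupture.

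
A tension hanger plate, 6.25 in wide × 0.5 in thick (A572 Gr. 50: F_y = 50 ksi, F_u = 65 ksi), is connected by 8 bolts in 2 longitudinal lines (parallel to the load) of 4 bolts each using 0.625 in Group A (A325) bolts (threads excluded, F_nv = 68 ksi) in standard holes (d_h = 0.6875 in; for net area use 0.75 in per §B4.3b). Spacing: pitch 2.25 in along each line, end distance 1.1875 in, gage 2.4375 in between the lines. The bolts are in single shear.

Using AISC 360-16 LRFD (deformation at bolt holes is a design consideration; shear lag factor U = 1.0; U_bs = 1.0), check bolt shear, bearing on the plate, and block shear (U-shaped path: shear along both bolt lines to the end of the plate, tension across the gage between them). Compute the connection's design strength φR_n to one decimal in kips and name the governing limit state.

Bolt shear: A_b = π(0.625)²/4 = 0.3068 in². φR_n = 0.75 × 68 × 0.3068 × 8 × 1 = 125.2 kips.
Bearing (0.5 in plate, F_u = 65 ksi): end bolts L_c = 1.1875 − 0.6875/2 = 0.84375, R_n = min(1.2×0.84375×0.5×65, 2.4×0.625×0.5×65) = 32.906 kips/bolt; interior L_c = 2.25 − 0.6875 = 1.5625, R_n = 48.75 kips/bolt. φR_n = 0.75 × (2×32.906 + 6×48.75) = 268.7 kips.
Block shear: shear path 2×[1.1875+3×2.25] = 2×7.9375 in, A_gv = 7.9375, A_nv = 2×(7.9375 − 3.5×0.75)×0.5 = 5.3125 in²; tension across gage: (2.4375 − 1×0.75)×0.5 = 0.84375 in². R_n = min(0.6×65×5.3125, 0.6×50×7.9375) + 1.0×65×0.84375 = min(207.19, 238.13) + 54.844 = 262.03 kips. φR_n = 0.75 × 262.03 = 196.5 kips.
Governing: min(125.2, 268.7, 196.5) = 125.2 kips → bolt shear.

125.2 kips (bolt shear governs)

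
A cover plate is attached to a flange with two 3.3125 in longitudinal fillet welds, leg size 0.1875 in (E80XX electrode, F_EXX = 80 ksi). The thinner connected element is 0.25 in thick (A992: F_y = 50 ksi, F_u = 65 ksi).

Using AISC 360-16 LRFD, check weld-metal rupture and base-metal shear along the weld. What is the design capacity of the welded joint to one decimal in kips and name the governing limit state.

Weld metal: throat = 0.707×0.1875 = 0.13256 in, L = 2×3.3125 = 6.625 in. φR_n = 0.75 × 0.6 × 80 × 0.13256 × 6.625 = 31.6 kips.
Base metal shear (0.25 in plate): yield φR_n = 1.0×0.6×50×0.25×6.625 = 49.7 kips; rupture φR_n = 0.75×0.6×65×0.25×6.625 = 48.4 kips; take 48.4 kips (rupture).
Governing: min(31.6, 48.4) = 31.6 kips → weld metal.

31.6 kips (weld metal governs)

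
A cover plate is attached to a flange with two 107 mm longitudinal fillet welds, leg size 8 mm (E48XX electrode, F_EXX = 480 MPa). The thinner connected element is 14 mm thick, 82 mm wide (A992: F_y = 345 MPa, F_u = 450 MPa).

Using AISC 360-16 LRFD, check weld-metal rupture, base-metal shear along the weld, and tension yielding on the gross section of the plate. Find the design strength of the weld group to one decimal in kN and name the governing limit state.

Weld metal: throat = 0.707×8 = 5.656 mm, L = 2×107 = 214 mm. φR_n = 0.75 × 0.6 × 480 × 5.656 × 214 = 261.4 kN.
Base metal shear (14 mm plate): yield φR_n = 1.0×0.6×345×14×214 = 620.2 kN; rupture φR_n = 0.75×0.6×450×14×214 = 606.7 kN; take 606.7 kN (rupture).
Tension yield (gross): A_g = 82×14 = 1148 mm². φR_n = 0.90 × 345 × 1148 = 356.5 kN.
Governing: min(261.4, 606.7, 356.5) = 261.4 kN → weld metal.

261.4 kN (weld metal governs)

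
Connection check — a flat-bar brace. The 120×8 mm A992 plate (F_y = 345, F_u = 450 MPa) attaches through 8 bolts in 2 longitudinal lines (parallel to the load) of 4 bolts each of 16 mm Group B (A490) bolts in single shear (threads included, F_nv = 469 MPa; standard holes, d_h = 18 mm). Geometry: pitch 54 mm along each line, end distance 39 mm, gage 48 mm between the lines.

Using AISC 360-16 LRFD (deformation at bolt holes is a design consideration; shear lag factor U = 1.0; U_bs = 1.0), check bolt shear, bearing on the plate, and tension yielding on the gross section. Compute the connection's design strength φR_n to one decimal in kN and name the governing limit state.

298.1 kN (gross-section yield governs)

Bolt shear: A_b = π(16)²/4 = 201.06 mm². φR_n = 0.75 × 469 × 201.06 × 8 × 1 = 565.8 kN.
Bearing (8 mm plate, F_u = 450 MPa): end bolts L_c = 39 − 18/2 = 30, R_n = min(1.2×30×8×450, 2.4×16×8×450) = 129.6 kN/bolt; interior L_c = 54 − 18 = 36, R_n = 138.24 kN/bolt. φR_n = 0.75 × (2×129.6 + 6×138.24) = 816.5 kN.
Tension yield (gross): A_g = 120×8 = 960 mm². φR_n = 0.90 × 345 × 960 = 298.1 kN.
Governing: min(565.8, 816.5, 298.1) = 298.1 kN → gross-section yield.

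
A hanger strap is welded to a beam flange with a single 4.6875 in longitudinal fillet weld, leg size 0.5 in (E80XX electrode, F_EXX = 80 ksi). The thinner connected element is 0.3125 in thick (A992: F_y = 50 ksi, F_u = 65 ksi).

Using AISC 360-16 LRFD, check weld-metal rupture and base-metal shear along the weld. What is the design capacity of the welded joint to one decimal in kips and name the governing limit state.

Weld metal: throat = 0.707×0.5 = 0.3535 in, L = 4.6875 in. φR_n = 0.75 × 0.6 × 80 × 0.3535 × 4.6875 = 59.7 kips.
Base metal shear (0.3125 in plate): yield φR_n = 1.0×0.6×50×0.3125×4.6875 = 43.9 kips; rupture φR_n = 0.75×0.6×65×0.3125×4.6875 = 42.8 kips; take 42.8 kips (rupture).
Governing: min(59.7, 42.8) = 42.8 kips → base-metal shear.

42.8 kips (base-metal shear governs)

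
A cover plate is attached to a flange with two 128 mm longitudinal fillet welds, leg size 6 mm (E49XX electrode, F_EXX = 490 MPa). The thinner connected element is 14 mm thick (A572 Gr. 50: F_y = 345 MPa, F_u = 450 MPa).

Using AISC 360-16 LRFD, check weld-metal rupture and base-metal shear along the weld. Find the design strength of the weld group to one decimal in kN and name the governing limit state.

239.5 kN (weld metal governs)

Weld metal: throat = 0.707×6 = 4.242 mm, L = 2×128 = 256 mm. φR_n = 0.75 × 0.6 × 490 × 4.242 × 256 = 239.5 kN.
Base metal shear (14 mm plate): yield φR_n = 1.0×0.6×345×14×256 = 741.9 kN; rupture φR_n = 0.75×0.6×450×14×256 = 725.8 kN; take 725.8 kN (rupture).
Governing: min(239.5, 725.8) = 239.5 kN → weld metal.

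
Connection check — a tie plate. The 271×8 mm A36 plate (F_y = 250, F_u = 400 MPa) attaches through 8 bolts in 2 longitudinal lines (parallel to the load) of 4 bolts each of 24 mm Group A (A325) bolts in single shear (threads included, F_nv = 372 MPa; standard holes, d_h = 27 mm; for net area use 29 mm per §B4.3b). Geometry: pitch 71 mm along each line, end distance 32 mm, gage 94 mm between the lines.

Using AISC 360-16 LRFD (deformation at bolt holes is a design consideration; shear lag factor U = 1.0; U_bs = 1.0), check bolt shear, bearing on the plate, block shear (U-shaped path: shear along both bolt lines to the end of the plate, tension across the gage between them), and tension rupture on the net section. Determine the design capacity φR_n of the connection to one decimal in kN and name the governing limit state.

511.2 kN (net-section rupture governs)

Bolt shear: A_b = π(24)²/4 = 452.39 mm². φR_n = 0.75 × 372 × 452.39 × 8 × 1 = 1009.7 kN.
Bearing (8 mm plate, F_u = 400 MPa): end bolts L_c = 32 − 27/2 = 18.5, R_n = min(1.2×18.5×8×400, 2.4×24×8×400) = 71.04 kN/bolt; interior L_c = 71 − 27 = 44, R_n = 168.96 kN/bolt. φR_n = 0.75 × (2×71.04 + 6×168.96) = 866.9 kN.
Block shear: shear path 2×[32+3×71] = 2×245 mm, A_gv = 3920, A_nv = 2×(245 − 3.5×29)×8 = 2296 mm²; tension across gage: (94 − 1×29)×8 = 520 mm². R_n = min(0.6×400×2296, 0.6×250×3920) + 1.0×400×520 = min(551.04, 588) + 208 = 759.04 kN. φR_n = 0.75 × 759.04 = 569.3 kN.
Tension rupture (net): A_n = (271 − 2×29)×8 = 1704 mm² (U = 1.0, A_e = A_n). φR_n = 0.75 × 400 × 1704 = 511.2 kN.
Governing: min(1009.7, 866.9, 569.3, 511.2) = 511.2 kN → net-section rupture.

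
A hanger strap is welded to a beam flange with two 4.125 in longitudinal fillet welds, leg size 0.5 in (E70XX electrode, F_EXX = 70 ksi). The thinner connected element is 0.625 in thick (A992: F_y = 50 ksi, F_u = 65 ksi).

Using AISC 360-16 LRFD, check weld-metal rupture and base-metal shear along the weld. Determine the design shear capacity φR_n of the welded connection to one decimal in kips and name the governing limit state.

Weld metal: throat = 0.707×0.5 = 0.3535 in, L = 2×4.125 = 8.25 in. φR_n = 0.75 × 0.6 × 70 × 0.3535 × 8.25 = 91.9 kips.
Base metal shear (0.625 in plate): yield φR_n = 1.0×0.6×50×0.625×8.25 = 154.7 kips; rupture φR_n = 0.75×0.6×65×0.625×8.25 = 150.8 kips; take 150.8 kips (rupture).
Governing: min(91.9, 150.8) = 91.9 kips → weld metal.

91.9 kips (weld metal governs)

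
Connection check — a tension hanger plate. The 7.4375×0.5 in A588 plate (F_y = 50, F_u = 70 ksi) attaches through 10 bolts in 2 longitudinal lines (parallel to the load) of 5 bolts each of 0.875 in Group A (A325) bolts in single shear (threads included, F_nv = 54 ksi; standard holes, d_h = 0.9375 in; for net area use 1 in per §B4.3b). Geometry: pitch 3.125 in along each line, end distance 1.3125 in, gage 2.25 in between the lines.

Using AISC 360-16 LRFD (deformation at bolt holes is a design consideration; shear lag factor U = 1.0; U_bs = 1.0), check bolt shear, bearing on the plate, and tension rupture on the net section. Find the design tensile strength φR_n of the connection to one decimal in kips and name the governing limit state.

142.7 kips (net-section rupture governs)

Bolt shear: A_b = π(0.875)²/4 = 0.60132 in². φR_n = 0.75 × 54 × 0.60132 × 10 × 1 = 243.5 kips.
Bearing (0.5 in plate, F_u = 70 ksi): end bolts L_c = 1.3125 − 0.9375/2 = 0.84375, R_n = min(1.2×0.84375×0.5×70, 2.4×0.875×0.5×70) = 35.438 kips/bolt; interior L_c = 3.125 − 0.9375 = 2.1875, R_n = 73.5 kips/bolt. φR_n = 0.75 × (2×35.438 + 8×73.5) = 494.2 kips.
Tension rupture (net): A_n = (7.4375 − 2×1)×0.5 = 2.7188 in² (U = 1.0, A_e = A_n). φR_n = 0.75 × 70 × 2.7188 = 142.7 kips.
Governing: min(243.5, 494.2, 142.7) = 142.7 kips → net-section rupture.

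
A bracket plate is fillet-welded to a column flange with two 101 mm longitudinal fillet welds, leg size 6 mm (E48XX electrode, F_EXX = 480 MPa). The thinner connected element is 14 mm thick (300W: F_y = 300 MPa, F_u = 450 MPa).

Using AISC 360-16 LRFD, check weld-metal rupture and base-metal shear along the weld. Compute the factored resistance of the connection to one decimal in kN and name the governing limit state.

185.1 kN (weld metal governs)

Weld metal: throat = 0.707×6 = 4.242 mm, L = 2×101 = 202 mm. φR_n = 0.75 × 0.6 × 480 × 4.242 × 202 = 185.1 kN.
Base metal shear (14 mm plate): yield φR_n = 1.0×0.6×300×14×202 = 509.0 kN; rupture φR_n = 0.75×0.6×450×14×202 = 572.7 kN; take 509.0 kN (yield).
Governing: min(185.1, 509.0) = 185.1 kN → weld metal.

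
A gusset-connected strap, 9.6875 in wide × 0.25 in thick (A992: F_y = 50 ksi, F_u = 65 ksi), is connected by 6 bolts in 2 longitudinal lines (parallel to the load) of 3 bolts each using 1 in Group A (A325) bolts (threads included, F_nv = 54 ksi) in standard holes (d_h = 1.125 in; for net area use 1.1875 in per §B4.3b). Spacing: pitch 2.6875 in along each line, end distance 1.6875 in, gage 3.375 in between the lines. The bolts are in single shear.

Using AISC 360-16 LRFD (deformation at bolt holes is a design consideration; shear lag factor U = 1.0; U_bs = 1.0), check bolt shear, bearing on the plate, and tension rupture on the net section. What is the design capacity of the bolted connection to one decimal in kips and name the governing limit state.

89.1 kips (net-section rupture governs)

Bolt shear: A_b = π(1)²/4 = 0.7854 in². φR_n = 0.75 × 54 × 0.7854 × 6 × 1 = 190.9 kips.
Bearing (0.25 in plate, F_u = 65 ksi): end bolts L_c = 1.6875 − 1.125/2 = 1.125, R_n = min(1.2×1.125×0.25×65, 2.4×1×0.25×65) = 21.938 kips/bolt; interior L_c = 2.6875 − 1.125 = 1.5625, R_n = 30.469 kips/bolt. φR_n = 0.75 × (2×21.938 + 4×30.469) = 124.3 kips.
Tension rupture (net): A_n = (9.6875 − 2×1.1875)×0.25 = 1.8281 in² (U = 1.0, A_e = A_n). φR_n = 0.75 × 65 × 1.8281 = 89.1 kips.
Governing: min(190.9, 124.3, 89.1) = 89.1 kips → net-section rupture.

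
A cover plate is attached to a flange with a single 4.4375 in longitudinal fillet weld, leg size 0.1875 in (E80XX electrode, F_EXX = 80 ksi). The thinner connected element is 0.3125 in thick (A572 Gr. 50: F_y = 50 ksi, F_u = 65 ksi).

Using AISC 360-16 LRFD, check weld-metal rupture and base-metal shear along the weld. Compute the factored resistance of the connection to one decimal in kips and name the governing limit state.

21.2 kips (weld metal governs)

Weld metal: throat = 0.707×0.1875 = 0.13256 in, L = 4.4375 in. φR_n = 0.75 × 0.6 × 80 × 0.13256 × 4.4375 = 21.2 kips.
Base metal shear (0.3125 in plate): yield φR_n = 1.0×0.6×50×0.3125×4.4375 = 41.6 kips; rupture φR_n = 0.75×0.6×65×0.3125×4.4375 = 40.6 kips; take 40.6 kips (rupture).
Governing: min(21.2, 40.6) = 21.2 kips → weld metal.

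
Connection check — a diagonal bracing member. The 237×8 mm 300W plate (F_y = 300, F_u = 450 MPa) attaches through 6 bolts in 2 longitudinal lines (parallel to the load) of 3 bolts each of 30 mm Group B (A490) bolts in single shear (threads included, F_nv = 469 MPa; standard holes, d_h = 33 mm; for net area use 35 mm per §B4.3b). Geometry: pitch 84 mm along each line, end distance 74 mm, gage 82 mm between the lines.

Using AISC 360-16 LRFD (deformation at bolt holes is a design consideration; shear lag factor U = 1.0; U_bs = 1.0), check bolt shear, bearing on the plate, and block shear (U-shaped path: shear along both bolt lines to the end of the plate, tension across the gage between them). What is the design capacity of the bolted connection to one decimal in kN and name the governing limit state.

Bolt shear: A_b = π(30)²/4 = 706.86 mm². φR_n = 0.75 × 469 × 706.86 × 6 × 1 = 1491.8 kN.
Bearing (8 mm plate, F_u = 450 MPa): end bolts L_c = 74 − 33/2 = 57.5, R_n = min(1.2×57.5×8×450, 2.4×30×8×450) = 248.4 kN/bolt; interior L_c = 84 − 33 = 51, R_n = 220.32 kN/bolt. φR_n = 0.75 × (2×248.4 + 4×220.32) = 1033.6 kN.
Block shear: shear path 2×[74+2×84] = 2×242 mm, A_gv = 3872, A_nv = 2×(242 − 2.5×35)×8 = 2472 mm²; tension across gage: (82 − 1×35)×8 = 376 mm². R_n = min(0.6×450×2472, 0.6×300×3872) + 1.0×450×376 = min(667.44, 696.96) + 169.2 = 836.64 kN. φR_n = 0.75 × 836.64 = 627.5 kN.
Governing: min(1491.8, 1033.6, 627.5) = 627.5 kN → block shear.

627.5 kN (block shear governs)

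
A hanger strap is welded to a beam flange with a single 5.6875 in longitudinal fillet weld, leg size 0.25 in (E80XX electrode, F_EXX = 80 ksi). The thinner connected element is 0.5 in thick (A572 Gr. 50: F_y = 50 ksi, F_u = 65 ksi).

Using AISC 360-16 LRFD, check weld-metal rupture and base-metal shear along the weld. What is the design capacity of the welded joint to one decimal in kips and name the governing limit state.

Weld metal: throat = 0.707×0.25 = 0.17675 in, L = 5.6875 in. φR_n = 0.75 × 0.6 × 80 × 0.17675 × 5.6875 = 36.2 kips.
Base metal shear (0.5 in plate): yield φR_n = 1.0×0.6×50×0.5×5.6875 = 85.3 kips; rupture φR_n = 0.75×0.6×65×0.5×5.6875 = 83.2 kips; take 83.2 kips (rupture).
Governing: min(36.2, 83.2) = 36.2 kips → weld metal.

36.2 kips (weld metal governs)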